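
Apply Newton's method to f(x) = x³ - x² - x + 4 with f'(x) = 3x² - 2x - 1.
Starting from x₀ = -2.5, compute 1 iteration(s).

f(x) = x³ - x² - x + 4
f'(x) = 3x² - 2x - 1
x₀ = -2.5

Newton-Raphson formula: x_{n+1} = x_n - f(x_n)/f'(x_n)

Iteration 1:
  f(-2.500000) = -15.375000
  f'(-2.500000) = 22.750000
  x_1 = -2.500000 - (-15.375000)/22.750000 = -1.824176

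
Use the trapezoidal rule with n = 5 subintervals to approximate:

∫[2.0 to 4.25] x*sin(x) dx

f(x) = x*sin(x)
a = 2.0, b = 4.25, n = 5
h = (b - a)/n = 0.450000

Trapezoidal rule: (h/2)[f(x₀) + 2f(x₁) + 2f(x₂) + ... + f(xₙ)]

x_0 = 2.0000, f(x_0) = 1.818595, coefficient = 1
x_1 = 2.4500, f(x_1) = 1.562524, coefficient = 2
x_2 = 2.9000, f(x_2) = 0.693823, coefficient = 2
x_3 = 3.3500, f(x_3) = -0.693122, coefficient = 2
x_4 = 3.8000, f(x_4) = -2.325060, coefficient = 2
x_5 = 4.2500, f(x_5) = -3.803705, coefficient = 1

I ≈ (0.450000/2) × -3.508780 = -0.789475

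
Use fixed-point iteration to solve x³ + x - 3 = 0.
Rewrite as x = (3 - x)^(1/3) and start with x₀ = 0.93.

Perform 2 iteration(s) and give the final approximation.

Equation: x³ + x - 3 = 0
Fixed-point form: x = (3 - x)^(1/3)
x₀ = 0.93

x_1 = g(0.930000) = 1.274452
x_2 = g(1.274452) = 1.199432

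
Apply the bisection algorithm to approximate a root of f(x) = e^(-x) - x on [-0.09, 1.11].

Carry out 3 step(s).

f(x) = e^(-x) - x
Initial interval: [-0.09, 1.11]

Iteration 1:
  c_1 = (-0.090000 + 1.110000)/2 = 0.510000
  f(c_1) = f(0.510000) = 0.090496
  f(a) × f(c) ≥ 0, new interval: [0.510000, 1.110000]
Iteration 2:
  c_2 = (0.510000 + 1.110000)/2 = 0.810000
  f(c_2) = f(0.810000) = -0.365142
  f(a) × f(c) < 0, new interval: [0.510000, 0.810000]
Iteration 3:
  c_3 = (0.510000 + 0.810000)/2 = 0.660000
  f(c_3) = f(0.660000) = -0.143149
  f(a) × f(c) < 0, new interval: [0.510000, 0.660000]

After 3 iteration(s), the approximation is c_3 = 0.660000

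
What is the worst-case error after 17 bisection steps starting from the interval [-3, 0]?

Bisection error bound: |error| ≤ (b-a)/2^n
|error| ≤ (0 - (-3))/2^17 = 3/2^17
|error| ≤ 0.0000228882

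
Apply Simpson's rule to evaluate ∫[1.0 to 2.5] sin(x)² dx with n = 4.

f(x) = sin(x)²
a = 1.0, b = 2.5, n = 4
h = (b - a)/n = 0.375000

Simpson's rule: (h/3)[f(x₀) + 4f(x₁) + 2f(x₂) + ... + f(xₙ)]

x_0 = 1.0000, f(x_0) = 0.708073, coefficient = 1
x_1 = 1.3750, f(x_1) = 0.962151, coefficient = 4
x_2 = 1.7500, f(x_2) = 0.968228, coefficient = 2
x_3 = 2.1250, f(x_3) = 0.723044, coefficient = 4
x_4 = 2.5000, f(x_4) = 0.358169, coefficient = 1

I ≈ (0.375000/3) × 9.743479 = 1.217935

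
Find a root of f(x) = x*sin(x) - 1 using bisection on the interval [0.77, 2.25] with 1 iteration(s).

f(x) = x*sin(x) - 1
Initial interval: [0.77, 2.25]

Iteration 1:
  c_1 = (0.770000 + 2.250000)/2 = 1.510000
  f(c_1) = f(1.510000) = 0.507210
  f(a) × f(c) < 0, new interval: [0.770000, 1.510000]

After 1 iteration(s), the approximation is c_1 = 1.510000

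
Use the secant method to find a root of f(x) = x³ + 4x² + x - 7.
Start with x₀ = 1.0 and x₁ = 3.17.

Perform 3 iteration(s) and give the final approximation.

f(x) = x³ + 4x² + x - 7
x₀ = 1.0, x₁ = 3.17

Secant formula: x_{n+1} = x_n - f(x_n)(x_n - x_{n-1})/(f(x_n) - f(x_{n-1}))

Iteration 1:
  f(1.000000) = -1.000000
  f(3.170000) = 68.220613
  x_2 = 3.170000 - 68.220613×(3.170000 - 1.000000)/(68.220613 - (-1.000000))
       = 1.031349
Iteration 2:
  f(3.170000) = 68.220613
  f(1.031349) = -0.616901
  x_3 = 1.031349 - (-0.616901)×(1.031349 - 3.170000)/(-0.616901 - 68.220613)
       = 1.050515
Iteration 3:
  f(1.031349) = -0.616901
  f(1.050515) = -0.375829
  x_4 = 1.050515 - (-0.375829)×(1.050515 - 1.031349)/(-0.375829 - (-0.616901))
       = 1.080394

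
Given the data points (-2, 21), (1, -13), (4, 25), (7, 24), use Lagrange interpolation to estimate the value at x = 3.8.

Lagrange interpolation formula:
P(x) = Σ yᵢ × Lᵢ(x)
where Lᵢ(x) = Π_{j≠i} (x - xⱼ)/(xᵢ - xⱼ)

L_0(3.8) = (3.8 - 1)/(-2 - 1) × (3.8 - 4)/(-2 - 4) × (3.8 - 7)/(-2 - 7) = -0.011062
L_1(3.8) = (3.8 - (-2))/(1 - (-2)) × (3.8 - 4)/(1 - 4) × (3.8 - 7)/(1 - 7) = 0.068741
L_2(3.8) = (3.8 - (-2))/(4 - (-2)) × (3.8 - 1)/(4 - 1) × (3.8 - 7)/(4 - 7) = 0.962370
L_3(3.8) = (3.8 - (-2))/(7 - (-2)) × (3.8 - 1)/(7 - 1) × (3.8 - 4)/(7 - 4) = -0.020049

P(3.8) = 21×L_0(3.8) + (-13)×L_1(3.8) + 25×L_2(3.8) + 24×L_3(3.8)
P(3.8) = 22.452148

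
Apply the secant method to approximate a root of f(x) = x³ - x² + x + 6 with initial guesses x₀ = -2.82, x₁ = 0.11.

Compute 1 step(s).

f(x) = x³ - x² + x + 6
x₀ = -2.82, x₁ = 0.11

Secant formula: x_{n+1} = x_n - f(x_n)(x_n - x_{n-1})/(f(x_n) - f(x_{n-1}))

Iteration 1:
  f(-2.820000) = -27.198168
  f(0.110000) = 6.099231
  x_2 = 0.110000 - 6.099231×(0.110000 - (-2.820000))/(6.099231 - (-27.198168))
       = -0.426701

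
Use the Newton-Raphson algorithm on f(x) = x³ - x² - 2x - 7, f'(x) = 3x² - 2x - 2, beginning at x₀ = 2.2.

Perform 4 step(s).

f(x) = x³ - x² - 2x - 7
f'(x) = 3x² - 2x - 2
x₀ = 2.2

Newton-Raphson formula: x_{n+1} = x_n - f(x_n)/f'(x_n)

Iteration 1:
  f(2.200000) = -5.592000
  f'(2.200000) = 8.120000
  x_1 = 2.200000 - (-5.592000)/8.120000 = 2.888670
Iteration 2:
  f(2.888670) = 2.982504
  f'(2.888670) = 17.255902
  x_2 = 2.888670 - 2.982504/17.255902 = 2.715830
Iteration 3:
  f(2.715830) = 0.223848
  f'(2.715830) = 14.695542
  x_3 = 2.715830 - 0.223848/14.695542 = 2.700598
Iteration 4:
  f(2.700598) = 0.001655
  f'(2.700598) = 14.478492
  x_4 = 2.700598 - 0.001655/14.478492 = 2.700484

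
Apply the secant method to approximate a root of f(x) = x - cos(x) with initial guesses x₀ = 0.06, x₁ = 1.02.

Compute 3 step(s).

f(x) = x - cos(x)
x₀ = 0.06, x₁ = 1.02

Secant formula: x_{n+1} = x_n - f(x_n)(x_n - x_{n-1})/(f(x_n) - f(x_{n-1}))

Iteration 1:
  f(0.060000) = -0.938201
  f(1.020000) = 0.496634
  x_2 = 1.020000 - 0.496634×(1.020000 - 0.060000)/(0.496634 - (-0.938201))
       = 0.687719
Iteration 2:
  f(1.020000) = 0.496634
  f(0.687719) = -0.084977
  x_3 = 0.687719 - (-0.084977)×(0.687719 - 1.020000)/(-0.084977 - 0.496634)
       = 0.736267
Iteration 3:
  f(0.687719) = -0.084977
  f(0.736267) = -0.004713
  x_4 = 0.736267 - (-0.004713)×(0.736267 - 0.687719)/(-0.004713 - (-0.084977))
       = 0.739118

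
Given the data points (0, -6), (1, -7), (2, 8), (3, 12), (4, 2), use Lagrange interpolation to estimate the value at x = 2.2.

Lagrange interpolation formula:
P(x) = Σ yᵢ × Lᵢ(x)
where Lᵢ(x) = Π_{j≠i} (x - xⱼ)/(xᵢ - xⱼ)

L_0(2.2) = (2.2 - 1)/(0 - 1) × (2.2 - 2)/(0 - 2) × (2.2 - 3)/(0 - 3) × (2.2 - 4)/(0 - 4) = 0.014400
L_1(2.2) = (2.2 - 0)/(1 - 0) × (2.2 - 2)/(1 - 2) × (2.2 - 3)/(1 - 3) × (2.2 - 4)/(1 - 4) = -0.105600
L_2(2.2) = (2.2 - 0)/(2 - 0) × (2.2 - 1)/(2 - 1) × (2.2 - 3)/(2 - 3) × (2.2 - 4)/(2 - 4) = 0.950400
L_3(2.2) = (2.2 - 0)/(3 - 0) × (2.2 - 1)/(3 - 1) × (2.2 - 2)/(3 - 2) × (2.2 - 4)/(3 - 4) = 0.158400
L_4(2.2) = (2.2 - 0)/(4 - 0) × (2.2 - 1)/(4 - 1) × (2.2 - 2)/(4 - 2) × (2.2 - 3)/(4 - 3) = -0.017600

P(2.2) = (-6)×L_0(2.2) + (-7)×L_1(2.2) + 8×L_2(2.2) + 12×L_3(2.2) + 2×L_4(2.2)
P(2.2) = 10.121600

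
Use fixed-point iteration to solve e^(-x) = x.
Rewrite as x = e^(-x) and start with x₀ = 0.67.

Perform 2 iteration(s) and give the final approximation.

Equation: e^(-x) = x
Fixed-point form: x = e^(-x)
x₀ = 0.67

x_1 = g(0.670000) = 0.511709
x_2 = g(0.511709) = 0.599470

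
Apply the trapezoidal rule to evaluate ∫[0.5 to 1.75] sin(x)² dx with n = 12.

f(x) = sin(x)²
a = 0.5, b = 1.75, n = 12
h = (b - a)/n = 0.104167

Trapezoidal rule: (h/2)[f(x₀) + 2f(x₁) + 2f(x₂) + ... + f(xₙ)]

x_0 = 0.5000, f(x_0) = 0.229849, coefficient = 1
x_1 = 0.6042, f(x_1) = 0.322711, coefficient = 2
x_2 = 0.7083, f(x_2) = 0.423240, coefficient = 2
x_3 = 0.8125, f(x_3) = 0.527089, coefficient = 2
x_4 = 0.9167, f(x_4) = 0.629766, coefficient = 2
x_5 = 1.0208, f(x_5) = 0.726831, coefficient = 2
x_6 = 1.1250, f(x_6) = 0.814087, coefficient = 2
x_7 = 1.2292, f(x_7) = 0.887760, coefficient = 2
x_8 = 1.3333, f(x_8) = 0.944663, coefficient = 2
x_9 = 1.4375, f(x_9) = 0.982337, coefficient = 2
x_10 = 1.5417, f(x_10) = 0.999152, coefficient = 2
x_11 = 1.6458, f(x_11) = 0.994380, coefficient = 2
x_12 = 1.7500, f(x_12) = 0.968228, coefficient = 1

I ≈ (0.104167/2) × 17.702106 = 0.921985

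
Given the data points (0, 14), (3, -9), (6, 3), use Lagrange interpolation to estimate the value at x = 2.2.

Lagrange interpolation formula:
P(x) = Σ yᵢ × Lᵢ(x)
where Lᵢ(x) = Π_{j≠i} (x - xⱼ)/(xᵢ - xⱼ)

L_0(2.2) = (2.2 - 3)/(0 - 3) × (2.2 - 6)/(0 - 6) = 0.168889
L_1(2.2) = (2.2 - 0)/(3 - 0) × (2.2 - 6)/(3 - 6) = 0.928889
L_2(2.2) = (2.2 - 0)/(6 - 0) × (2.2 - 3)/(6 - 3) = -0.097778

P(2.2) = 14×L_0(2.2) + (-9)×L_1(2.2) + 3×L_2(2.2)
P(2.2) = -6.288889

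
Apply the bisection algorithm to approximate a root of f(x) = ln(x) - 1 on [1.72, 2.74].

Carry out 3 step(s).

f(x) = ln(x) - 1
Initial interval: [1.72, 2.74]

Iteration 1:
  c_1 = (1.720000 + 2.740000)/2 = 2.230000
  f(c_1) = f(2.230000) = -0.197998
  f(a) × f(c) ≥ 0, new interval: [2.230000, 2.740000]
Iteration 2:
  c_2 = (2.230000 + 2.740000)/2 = 2.485000
  f(c_2) = f(2.485000) = -0.089727
  f(a) × f(c) ≥ 0, new interval: [2.485000, 2.740000]
Iteration 3:
  c_3 = (2.485000 + 2.740000)/2 = 2.612500
  f(c_3) = f(2.612500) = -0.039692
  f(a) × f(c) ≥ 0, new interval: [2.612500, 2.740000]

After 3 iteration(s), the approximation is c_3 = 2.612500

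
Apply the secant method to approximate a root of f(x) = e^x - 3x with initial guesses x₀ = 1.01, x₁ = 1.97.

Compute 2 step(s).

f(x) = e^x - 3x
x₀ = 1.01, x₁ = 1.97

Secant formula: x_{n+1} = x_n - f(x_n)(x_n - x_{n-1})/(f(x_n) - f(x_{n-1}))

Iteration 1:
  f(1.010000) = -0.284399
  f(1.970000) = 1.260676
  x_2 = 1.970000 - 1.260676×(1.970000 - 1.010000)/(1.260676 - (-0.284399))
       = 1.186705
Iteration 2:
  f(1.970000) = 1.260676
  f(1.186705) = -0.283847
  x_3 = 1.186705 - (-0.283847)×(1.186705 - 1.970000)/(-0.283847 - 1.260676)
       = 1.330656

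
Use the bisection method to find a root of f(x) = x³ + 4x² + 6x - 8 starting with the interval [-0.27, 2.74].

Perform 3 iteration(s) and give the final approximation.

f(x) = x³ + 4x² + 6x - 8
Initial interval: [-0.27, 2.74]

Iteration 1:
  c_1 = (-0.270000 + 2.740000)/2 = 1.235000
  f(c_1) = f(1.235000) = 7.394553
  f(a) × f(c) < 0, new interval: [-0.270000, 1.235000]
Iteration 2:
  c_2 = (-0.270000 + 1.235000)/2 = 0.482500
  f(c_2) = f(0.482500) = -4.061446
  f(a) × f(c) ≥ 0, new interval: [0.482500, 1.235000]
Iteration 3:
  c_3 = (0.482500 + 1.235000)/2 = 0.858750
  f(c_3) = f(0.858750) = 0.735593
  f(a) × f(c) < 0, new interval: [0.482500, 0.858750]

After 3 iteration(s), the approximation is c_3 = 0.858750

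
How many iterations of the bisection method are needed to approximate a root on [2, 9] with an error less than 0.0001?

We need (b-a)/2^n ≤ 0.0001
(9 - 2)/2^n ≤ 0.0001
7/2^n ≤ 0.0001
2^n ≥ 70000
n ≥ log₂(70000) = 16.10
n ≥ 17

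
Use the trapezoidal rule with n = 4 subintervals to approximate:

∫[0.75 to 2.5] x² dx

f(x) = x²
a = 0.75, b = 2.5, n = 4
h = (b - a)/n = 0.437500

Trapezoidal rule: (h/2)[f(x₀) + 2f(x₁) + 2f(x₂) + ... + f(xₙ)]

x_0 = 0.7500, f(x_0) = 0.562500, coefficient = 1
x_1 = 1.1875, f(x_1) = 1.410156, coefficient = 2
x_2 = 1.6250, f(x_2) = 2.640625, coefficient = 2
x_3 = 2.0625, f(x_3) = 4.253906, coefficient = 2
x_4 = 2.5000, f(x_4) = 6.250000, coefficient = 1

I ≈ (0.437500/2) × 23.421875 = 5.123535
Exact value: 5.067708
Error: 0.055827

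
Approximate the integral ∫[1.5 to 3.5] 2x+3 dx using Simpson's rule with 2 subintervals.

f(x) = 2x+3
a = 1.5, b = 3.5, n = 2
h = (b - a)/n = 1.000000

Simpson's rule: (h/3)[f(x₀) + 4f(x₁) + 2f(x₂) + ... + f(xₙ)]

x_0 = 1.5000, f(x_0) = 6.000000, coefficient = 1
x_1 = 2.5000, f(x_1) = 8.000000, coefficient = 4
x_2 = 3.5000, f(x_2) = 10.000000, coefficient = 1

I ≈ (1.000000/3) × 48.000000 = 16.000000
Exact value: 16.000000
Error: 0.000000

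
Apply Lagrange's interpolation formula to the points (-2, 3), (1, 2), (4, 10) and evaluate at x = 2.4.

Lagrange interpolation formula:
P(x) = Σ yᵢ × Lᵢ(x)
where Lᵢ(x) = Π_{j≠i} (x - xⱼ)/(xᵢ - xⱼ)

L_0(2.4) = (2.4 - 1)/(-2 - 1) × (2.4 - 4)/(-2 - 4) = -0.124444
L_1(2.4) = (2.4 - (-2))/(1 - (-2)) × (2.4 - 4)/(1 - 4) = 0.782222
L_2(2.4) = (2.4 - (-2))/(4 - (-2)) × (2.4 - 1)/(4 - 1) = 0.342222

P(2.4) = 3×L_0(2.4) + 2×L_1(2.4) + 10×L_2(2.4)
P(2.4) = 4.613333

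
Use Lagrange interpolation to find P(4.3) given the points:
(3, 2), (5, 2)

Lagrange interpolation formula:
P(x) = Σ yᵢ × Lᵢ(x)
where Lᵢ(x) = Π_{j≠i} (x - xⱼ)/(xᵢ - xⱼ)

L_0(4.3) = (4.3 - 5)/(3 - 5) = 0.350000
L_1(4.3) = (4.3 - 3)/(5 - 3) = 0.650000

P(4.3) = 2×L_0(4.3) + 2×L_1(4.3)
P(4.3) = 2.000000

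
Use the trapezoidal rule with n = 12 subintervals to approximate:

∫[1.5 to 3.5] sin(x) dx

f(x) = sin(x)
a = 1.5, b = 3.5, n = 12
h = (b - a)/n = 0.166667

Trapezoidal rule: (h/2)[f(x₀) + 2f(x₁) + 2f(x₂) + ... + f(xₙ)]

x_0 = 1.5000, f(x_0) = 0.997495, coefficient = 1
x_1 = 1.6667, f(x_1) = 0.995408, coefficient = 2
x_2 = 1.8333, f(x_2) = 0.965735, coefficient = 2
x_3 = 2.0000, f(x_3) = 0.909297, coefficient = 2
x_4 = 2.1667, f(x_4) = 0.827660, coefficient = 2
x_5 = 2.3333, f(x_5) = 0.723086, coefficient = 2
x_6 = 2.5000, f(x_6) = 0.598472, coefficient = 2
x_7 = 2.6667, f(x_7) = 0.457273, coefficient = 2
x_8 = 2.8333, f(x_8) = 0.303400, coefficient = 2
x_9 = 3.0000, f(x_9) = 0.141120, coefficient = 2
x_10 = 3.1667, f(x_10) = -0.025071, coefficient = 2
x_11 = 3.3333, f(x_11) = -0.190568, coefficient = 2
x_12 = 3.5000, f(x_12) = -0.350783, coefficient = 1

I ≈ (0.166667/2) × 12.058336 = 1.004861
Exact value: 1.007194
Error: 0.002333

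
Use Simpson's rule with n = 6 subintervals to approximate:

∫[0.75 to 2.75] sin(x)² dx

f(x) = sin(x)²
a = 0.75, b = 2.75, n = 6
h = (b - a)/n = 0.333333

Simpson's rule: (h/3)[f(x₀) + 4f(x₁) + 2f(x₂) + ... + f(xₙ)]

x_0 = 0.7500, f(x_0) = 0.464631, coefficient = 1
x_1 = 1.0833, f(x_1) = 0.780615, coefficient = 4
x_2 = 1.4167, f(x_2) = 0.976432, coefficient = 2
x_3 = 1.7500, f(x_3) = 0.968228, coefficient = 4
x_4 = 2.0833, f(x_4) = 0.759518, coefficient = 2
x_5 = 2.4167, f(x_5) = 0.439675, coefficient = 4
x_6 = 2.7500, f(x_6) = 0.145665, coefficient = 1

I ≈ (0.333333/3) × 12.836268 = 1.426252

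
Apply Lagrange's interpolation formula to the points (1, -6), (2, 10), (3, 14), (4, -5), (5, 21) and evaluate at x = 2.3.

Lagrange interpolation formula:
P(x) = Σ yᵢ × Lᵢ(x)
where Lᵢ(x) = Π_{j≠i} (x - xⱼ)/(xᵢ - xⱼ)

L_0(2.3) = (2.3 - 2)/(1 - 2) × (2.3 - 3)/(1 - 3) × (2.3 - 4)/(1 - 4) × (2.3 - 5)/(1 - 5) = -0.040162
L_1(2.3) = (2.3 - 1)/(2 - 1) × (2.3 - 3)/(2 - 3) × (2.3 - 4)/(2 - 4) × (2.3 - 5)/(2 - 5) = 0.696150
L_2(2.3) = (2.3 - 1)/(3 - 1) × (2.3 - 2)/(3 - 2) × (2.3 - 4)/(3 - 4) × (2.3 - 5)/(3 - 5) = 0.447525
L_3(2.3) = (2.3 - 1)/(4 - 1) × (2.3 - 2)/(4 - 2) × (2.3 - 3)/(4 - 3) × (2.3 - 5)/(4 - 5) = -0.122850
L_4(2.3) = (2.3 - 1)/(5 - 1) × (2.3 - 2)/(5 - 2) × (2.3 - 3)/(5 - 3) × (2.3 - 4)/(5 - 4) = 0.019337

P(2.3) = (-6)×L_0(2.3) + 10×L_1(2.3) + 14×L_2(2.3) + (-5)×L_3(2.3) + 21×L_4(2.3)
P(2.3) = 14.488162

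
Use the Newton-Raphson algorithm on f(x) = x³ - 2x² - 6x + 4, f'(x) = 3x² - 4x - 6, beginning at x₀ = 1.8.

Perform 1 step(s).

f(x) = x³ - 2x² - 6x + 4
f'(x) = 3x² - 4x - 6
x₀ = 1.8

Newton-Raphson formula: x_{n+1} = x_n - f(x_n)/f'(x_n)

Iteration 1:
  f(1.800000) = -7.448000
  f'(1.800000) = -3.480000
  x_1 = 1.800000 - (-7.448000)/(-3.480000) = -0.340230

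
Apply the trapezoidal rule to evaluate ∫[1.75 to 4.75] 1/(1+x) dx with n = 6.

f(x) = 1/(1+x)
a = 1.75, b = 4.75, n = 6
h = (b - a)/n = 0.500000

Trapezoidal rule: (h/2)[f(x₀) + 2f(x₁) + 2f(x₂) + ... + f(xₙ)]

x_0 = 1.7500, f(x_0) = 0.363636, coefficient = 1
x_1 = 2.2500, f(x_1) = 0.307692, coefficient = 2
x_2 = 2.7500, f(x_2) = 0.266667, coefficient = 2
x_3 = 3.2500, f(x_3) = 0.235294, coefficient = 2
x_4 = 3.7500, f(x_4) = 0.210526, coefficient = 2
x_5 = 4.2500, f(x_5) = 0.190476, coefficient = 2
x_6 = 4.7500, f(x_6) = 0.173913, coefficient = 1

I ≈ (0.500000/2) × 2.958861 = 0.739715
Exact value: 0.737599
Error: 0.002116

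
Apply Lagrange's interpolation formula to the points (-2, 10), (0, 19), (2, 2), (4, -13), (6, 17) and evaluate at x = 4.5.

Lagrange interpolation formula:
P(x) = Σ yᵢ × Lᵢ(x)
where Lᵢ(x) = Π_{j≠i} (x - xⱼ)/(xᵢ - xⱼ)

L_0(4.5) = (4.5 - 0)/(-2 - 0) × (4.5 - 2)/(-2 - 2) × (4.5 - 4)/(-2 - 4) × (4.5 - 6)/(-2 - 6) = -0.021973
L_1(4.5) = (4.5 - (-2))/(0 - (-2)) × (4.5 - 2)/(0 - 2) × (4.5 - 4)/(0 - 4) × (4.5 - 6)/(0 - 6) = 0.126953
L_2(4.5) = (4.5 - (-2))/(2 - (-2)) × (4.5 - 0)/(2 - 0) × (4.5 - 4)/(2 - 4) × (4.5 - 6)/(2 - 6) = -0.342773
L_3(4.5) = (4.5 - (-2))/(4 - (-2)) × (4.5 - 0)/(4 - 0) × (4.5 - 2)/(4 - 2) × (4.5 - 6)/(4 - 6) = 1.142578
L_4(4.5) = (4.5 - (-2))/(6 - (-2)) × (4.5 - 0)/(6 - 0) × (4.5 - 2)/(6 - 2) × (4.5 - 4)/(6 - 4) = 0.095215

P(4.5) = 10×L_0(4.5) + 19×L_1(4.5) + 2×L_2(4.5) + (-13)×L_3(4.5) + 17×L_4(4.5)
P(4.5) = -11.728027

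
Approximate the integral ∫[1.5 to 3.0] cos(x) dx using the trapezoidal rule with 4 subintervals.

f(x) = cos(x)
a = 1.5, b = 3.0, n = 4
h = (b - a)/n = 0.375000

Trapezoidal rule: (h/2)[f(x₀) + 2f(x₁) + 2f(x₂) + ... + f(xₙ)]

x_0 = 1.5000, f(x_0) = 0.070737, coefficient = 1
x_1 = 1.8750, f(x_1) = -0.299534, coefficient = 2
x_2 = 2.2500, f(x_2) = -0.628174, coefficient = 2
x_3 = 2.6250, f(x_3) = -0.869507, coefficient = 2
x_4 = 3.0000, f(x_4) = -0.989992, coefficient = 1

I ≈ (0.375000/2) × -4.513684 = -0.846316
Exact value: -0.856375
Error: 0.010059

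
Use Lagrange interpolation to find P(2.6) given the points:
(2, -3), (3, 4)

Lagrange interpolation formula:
P(x) = Σ yᵢ × Lᵢ(x)
where Lᵢ(x) = Π_{j≠i} (x - xⱼ)/(xᵢ - xⱼ)

L_0(2.6) = (2.6 - 3)/(2 - 3) = 0.400000
L_1(2.6) = (2.6 - 2)/(3 - 2) = 0.600000

P(2.6) = (-3)×L_0(2.6) + 4×L_1(2.6)
P(2.6) = 1.200000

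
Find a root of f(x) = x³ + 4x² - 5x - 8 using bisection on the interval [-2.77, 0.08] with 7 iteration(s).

f(x) = x³ + 4x² - 5x - 8
Initial interval: [-2.77, 0.08]

Iteration 1:
  c_1 = (-2.770000 + 0.080000)/2 = -1.345000
  f(c_1) = f(-1.345000) = 3.527961
  f(a) × f(c) ≥ 0, new interval: [-1.345000, 0.080000]
Iteration 2:
  c_2 = (-1.345000 + 0.080000)/2 = -0.632500
  f(c_2) = f(-0.632500) = -3.490311
  f(a) × f(c) < 0, new interval: [-1.345000, -0.632500]
Iteration 3:
  c_3 = (-1.345000 + (-0.632500))/2 = -0.988750
  f(c_3) = f(-0.988750) = -0.112372
  f(a) × f(c) < 0, new interval: [-1.345000, -0.988750]
Iteration 4:
  c_4 = (-1.345000 + (-0.988750))/2 = -1.166875
  f(c_4) = f(-1.166875) = 1.691950
  f(a) × f(c) ≥ 0, new interval: [-1.166875, -0.988750]
Iteration 5:
  c_5 = (-1.166875 + (-0.988750))/2 = -1.077813
  f(c_5) = f(-1.077813) = 0.783709
  f(a) × f(c) ≥ 0, new interval: [-1.077813, -0.988750]
Iteration 6:
  c_6 = (-1.077813 + (-0.988750))/2 = -1.033281
  f(c_6) = f(-1.033281) = 0.333883
  f(a) × f(c) ≥ 0, new interval: [-1.033281, -0.988750]
Iteration 7:
  c_7 = (-1.033281 + (-0.988750))/2 = -1.011016
  f(c_7) = f(-1.011016) = 0.110276
  f(a) × f(c) ≥ 0, new interval: [-1.011016, -0.988750]

After 7 iteration(s), the approximation is c_7 = -1.011016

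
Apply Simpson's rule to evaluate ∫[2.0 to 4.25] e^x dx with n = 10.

f(x) = e^x
a = 2.0, b = 4.25, n = 10
h = (b - a)/n = 0.225000

Simpson's rule: (h/3)[f(x₀) + 4f(x₁) + 2f(x₂) + ... + f(xₙ)]

x_0 = 2.0000, f(x_0) = 7.389056, coefficient = 1
x_1 = 2.2250, f(x_1) = 9.253483, coefficient = 4
x_2 = 2.4500, f(x_2) = 11.588347, coefficient = 2
x_3 = 2.6750, f(x_3) = 14.512350, coefficient = 4
x_4 = 2.9000, f(x_4) = 18.174145, coefficient = 2
x_5 = 3.1250, f(x_5) = 22.759895, coefficient = 4
x_6 = 3.3500, f(x_6) = 28.502734, coefficient = 2
x_7 = 3.5750, f(x_7) = 35.694621, coefficient = 4
x_8 = 3.8000, f(x_8) = 44.701184, coefficient = 2
x_9 = 4.0250, f(x_9) = 55.980309, coefficient = 4
x_10 = 4.2500, f(x_10) = 70.105412, coefficient = 1

I ≈ (0.225000/3) × 836.229918 = 62.717244
Exact value: 62.716356
Error: 0.000888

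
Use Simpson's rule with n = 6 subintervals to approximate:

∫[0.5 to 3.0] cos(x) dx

f(x) = cos(x)
a = 0.5, b = 3.0, n = 6
h = (b - a)/n = 0.416667

Simpson's rule: (h/3)[f(x₀) + 4f(x₁) + 2f(x₂) + ... + f(xₙ)]

x_0 = 0.5000, f(x_0) = 0.877583, coefficient = 1
x_1 = 0.9167, f(x_1) = 0.608469, coefficient = 4
x_2 = 1.3333, f(x_2) = 0.235238, coefficient = 2
x_3 = 1.7500, f(x_3) = -0.178246, coefficient = 4
x_4 = 2.1667, f(x_4) = -0.561229, coefficient = 2
x_5 = 2.5833, f(x_5) = -0.848178, coefficient = 4
x_6 = 3.0000, f(x_6) = -0.989992, coefficient = 1

I ≈ (0.416667/3) × -2.436216 = -0.338363
Exact value: -0.338306
Error: 0.000058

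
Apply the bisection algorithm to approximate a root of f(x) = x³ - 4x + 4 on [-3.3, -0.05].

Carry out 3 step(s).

f(x) = x³ - 4x + 4
Initial interval: [-3.3, -0.05]

Iteration 1:
  c_1 = (-3.300000 + (-0.050000))/2 = -1.675000
  f(c_1) = f(-1.675000) = 6.000578
  f(a) × f(c) < 0, new interval: [-3.300000, -1.675000]
Iteration 2:
  c_2 = (-3.300000 + (-1.675000))/2 = -2.487500
  f(c_2) = f(-2.487500) = -1.441795
  f(a) × f(c) ≥ 0, new interval: [-2.487500, -1.675000]
Iteration 3:
  c_3 = (-2.487500 + (-1.675000))/2 = -2.081250
  f(c_3) = f(-2.081250) = 3.309854
  f(a) × f(c) < 0, new interval: [-2.487500, -2.081250]

After 3 iteration(s), the approximation is c_3 = -2.081250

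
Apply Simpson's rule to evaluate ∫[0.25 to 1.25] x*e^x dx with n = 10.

f(x) = x*e^x
a = 0.25, b = 1.25, n = 10
h = (b - a)/n = 0.100000

Simpson's rule: (h/3)[f(x₀) + 4f(x₁) + 2f(x₂) + ... + f(xₙ)]

x_0 = 0.2500, f(x_0) = 0.321006, coefficient = 1
x_1 = 0.3500, f(x_1) = 0.496674, coefficient = 4
x_2 = 0.4500, f(x_2) = 0.705740, coefficient = 2
x_3 = 0.5500, f(x_3) = 0.953289, coefficient = 4
x_4 = 0.6500, f(x_4) = 1.245102, coefficient = 2
x_5 = 0.7500, f(x_5) = 1.587750, coefficient = 4
x_6 = 0.8500, f(x_6) = 1.988700, coefficient = 2
x_7 = 0.9500, f(x_7) = 2.456424, coefficient = 4
x_8 = 1.0500, f(x_8) = 3.000534, coefficient = 2
x_9 = 1.1500, f(x_9) = 3.631922, coefficient = 4
x_10 = 1.2500, f(x_10) = 4.362929, coefficient = 1

I ≈ (0.100000/3) × 55.068321 = 1.835611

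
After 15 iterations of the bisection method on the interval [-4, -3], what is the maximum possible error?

Bisection error bound: |error| ≤ (b-a)/2^n
|error| ≤ (-3 - (-4))/2^15 = 1/2^15
|error| ≤ 0.0000305176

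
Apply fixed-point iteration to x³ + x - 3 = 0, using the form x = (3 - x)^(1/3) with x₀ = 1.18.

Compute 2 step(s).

Equation: x³ + x - 3 = 0
Fixed-point form: x = (3 - x)^(1/3)
x₀ = 1.18

x_1 = g(1.180000) = 1.220929
x_2 = g(1.220929) = 1.211707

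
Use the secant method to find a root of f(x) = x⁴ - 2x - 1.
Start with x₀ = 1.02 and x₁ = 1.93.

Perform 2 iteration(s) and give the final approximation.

f(x) = x⁴ - 2x - 1
x₀ = 1.02, x₁ = 1.93

Secant formula: x_{n+1} = x_n - f(x_n)(x_n - x_{n-1})/(f(x_n) - f(x_{n-1}))

Iteration 1:
  f(1.020000) = -1.957568
  f(1.930000) = 9.014880
  x_2 = 1.930000 - 9.014880×(1.930000 - 1.020000)/(9.014880 - (-1.957568))
       = 1.182351
Iteration 2:
  f(1.930000) = 9.014880
  f(1.182351) = -1.410427
  x_3 = 1.182351 - (-1.410427)×(1.182351 - 1.930000)/(-1.410427 - 9.014880)
       = 1.283499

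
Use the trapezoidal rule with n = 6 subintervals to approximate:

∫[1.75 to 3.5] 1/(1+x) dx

f(x) = 1/(1+x)
a = 1.75, b = 3.5, n = 6
h = (b - a)/n = 0.291667

Trapezoidal rule: (h/2)[f(x₀) + 2f(x₁) + 2f(x₂) + ... + f(xₙ)]

x_0 = 1.7500, f(x_0) = 0.363636, coefficient = 1
x_1 = 2.0417, f(x_1) = 0.328767, coefficient = 2
x_2 = 2.3333, f(x_2) = 0.300000, coefficient = 2
x_3 = 2.6250, f(x_3) = 0.275862, coefficient = 2
x_4 = 2.9167, f(x_4) = 0.255319, coefficient = 2
x_5 = 3.2083, f(x_5) = 0.237624, coefficient = 2
x_6 = 3.5000, f(x_6) = 0.222222, coefficient = 1

I ≈ (0.291667/2) × 3.381003 = 0.493063
Exact value: 0.492476
Error: 0.000586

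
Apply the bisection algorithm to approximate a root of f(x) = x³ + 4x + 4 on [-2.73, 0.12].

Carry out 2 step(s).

f(x) = x³ + 4x + 4
Initial interval: [-2.73, 0.12]

Iteration 1:
  c_1 = (-2.730000 + 0.120000)/2 = -1.305000
  f(c_1) = f(-1.305000) = -3.442448
  f(a) × f(c) ≥ 0, new interval: [-1.305000, 0.120000]
Iteration 2:
  c_2 = (-1.305000 + 0.120000)/2 = -0.592500
  f(c_2) = f(-0.592500) = 1.421999
  f(a) × f(c) < 0, new interval: [-1.305000, -0.592500]

After 2 iteration(s), the approximation is c_2 = -0.592500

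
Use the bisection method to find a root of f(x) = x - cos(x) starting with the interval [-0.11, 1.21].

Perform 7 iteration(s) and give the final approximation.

f(x) = x - cos(x)
Initial interval: [-0.11, 1.21]

Iteration 1:
  c_1 = (-0.110000 + 1.210000)/2 = 0.550000
  f(c_1) = f(0.550000) = -0.302525
  f(a) × f(c) ≥ 0, new interval: [0.550000, 1.210000]
Iteration 2:
  c_2 = (0.550000 + 1.210000)/2 = 0.880000
  f(c_2) = f(0.880000) = 0.242849
  f(a) × f(c) < 0, new interval: [0.550000, 0.880000]
Iteration 3:
  c_3 = (0.550000 + 0.880000)/2 = 0.715000
  f(c_3) = f(0.715000) = -0.040093
  f(a) × f(c) ≥ 0, new interval: [0.715000, 0.880000]
Iteration 4:
  c_4 = (0.715000 + 0.880000)/2 = 0.797500
  f(c_4) = f(0.797500) = 0.099002
  f(a) × f(c) < 0, new interval: [0.715000, 0.797500]
Iteration 5:
  c_5 = (0.715000 + 0.797500)/2 = 0.756250
  f(c_5) = f(0.756250) = 0.028836
  f(a) × f(c) < 0, new interval: [0.715000, 0.756250]
Iteration 6:
  c_6 = (0.715000 + 0.756250)/2 = 0.735625
  f(c_6) = f(0.735625) = -0.005786
  f(a) × f(c) ≥ 0, new interval: [0.735625, 0.756250]
Iteration 7:
  c_7 = (0.735625 + 0.756250)/2 = 0.745937
  f(c_7) = f(0.745937) = 0.011486
  f(a) × f(c) < 0, new interval: [0.735625, 0.745937]

After 7 iteration(s), the approximation is c_7 = 0.745937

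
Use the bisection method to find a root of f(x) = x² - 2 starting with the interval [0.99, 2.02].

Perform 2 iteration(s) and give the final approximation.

f(x) = x² - 2
Initial interval: [0.99, 2.02]

Iteration 1:
  c_1 = (0.990000 + 2.020000)/2 = 1.505000
  f(c_1) = f(1.505000) = 0.265025
  f(a) × f(c) < 0, new interval: [0.990000, 1.505000]
Iteration 2:
  c_2 = (0.990000 + 1.505000)/2 = 1.247500
  f(c_2) = f(1.247500) = -0.443744
  f(a) × f(c) ≥ 0, new interval: [1.247500, 1.505000]

After 2 iteration(s), the approximation is c_2 = 1.247500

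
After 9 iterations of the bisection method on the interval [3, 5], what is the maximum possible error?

Bisection error bound: |error| ≤ (b-a)/2^n
|error| ≤ (5 - 3)/2^9 = 2/2^9
|error| ≤ 0.0039062500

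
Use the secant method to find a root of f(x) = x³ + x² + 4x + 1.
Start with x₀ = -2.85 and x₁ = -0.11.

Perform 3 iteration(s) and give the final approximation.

f(x) = x³ + x² + 4x + 1
x₀ = -2.85, x₁ = -0.11

Secant formula: x_{n+1} = x_n - f(x_n)(x_n - x_{n-1})/(f(x_n) - f(x_{n-1}))

Iteration 1:
  f(-2.850000) = -25.426625
  f(-0.110000) = 0.570769
  x_2 = -0.110000 - 0.570769×(-0.110000 - (-2.850000))/(0.570769 - (-25.426625))
       = -0.170156
Iteration 2:
  f(-0.110000) = 0.570769
  f(-0.170156) = 0.343401
  x_3 = -0.170156 - 0.343401×(-0.170156 - (-0.110000))/(0.343401 - 0.570769)
       = -0.261013
Iteration 3:
  f(-0.170156) = 0.343401
  f(-0.261013) = 0.006295
  x_4 = -0.261013 - 0.006295×(-0.261013 - (-0.170156))/(0.006295 - 0.343401)
       = -0.262709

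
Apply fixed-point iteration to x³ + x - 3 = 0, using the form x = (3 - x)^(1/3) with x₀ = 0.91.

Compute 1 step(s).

Equation: x³ + x - 3 = 0
Fixed-point form: x = (3 - x)^(1/3)
x₀ = 0.91

x_1 = g(0.910000) = 1.278543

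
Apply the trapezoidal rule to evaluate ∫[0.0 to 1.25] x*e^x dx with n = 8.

f(x) = x*e^x
a = 0.0, b = 1.25, n = 8
h = (b - a)/n = 0.156250

Trapezoidal rule: (h/2)[f(x₀) + 2f(x₁) + 2f(x₂) + ... + f(xₙ)]

x_0 = 0.0000, f(x_0) = 0.000000, coefficient = 1
x_1 = 0.1562, f(x_1) = 0.182675, coefficient = 2
x_2 = 0.3125, f(x_2) = 0.427137, coefficient = 2
x_3 = 0.4688, f(x_3) = 0.749060, coefficient = 2
x_4 = 0.6250, f(x_4) = 1.167654, coefficient = 2
x_5 = 0.7812, f(x_5) = 1.706407, coefficient = 2
x_6 = 0.9375, f(x_6) = 2.393990, coefficient = 2
x_7 = 1.0938, f(x_7) = 3.265334, coefficient = 2
x_8 = 1.2500, f(x_8) = 4.362929, coefficient = 1

I ≈ (0.156250/2) × 24.147443 = 1.886519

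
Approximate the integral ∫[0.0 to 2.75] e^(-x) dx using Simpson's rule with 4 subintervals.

f(x) = e^(-x)
a = 0.0, b = 2.75, n = 4
h = (b - a)/n = 0.687500

Simpson's rule: (h/3)[f(x₀) + 4f(x₁) + 2f(x₂) + ... + f(xₙ)]

x_0 = 0.0000, f(x_0) = 1.000000, coefficient = 1
x_1 = 0.6875, f(x_1) = 0.502832, coefficient = 4
x_2 = 1.3750, f(x_2) = 0.252840, coefficient = 2
x_3 = 2.0625, f(x_3) = 0.127136, coefficient = 4
x_4 = 2.7500, f(x_4) = 0.063928, coefficient = 1

I ≈ (0.687500/3) × 4.089476 = 0.937172
Exact value: 0.936072
Error: 0.001100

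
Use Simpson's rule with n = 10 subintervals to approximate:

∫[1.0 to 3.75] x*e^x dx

f(x) = x*e^x
a = 1.0, b = 3.75, n = 10
h = (b - a)/n = 0.275000

Simpson's rule: (h/3)[f(x₀) + 4f(x₁) + 2f(x₂) + ... + f(xₙ)]

x_0 = 1.0000, f(x_0) = 2.718282, coefficient = 1
x_1 = 1.2750, f(x_1) = 4.562844, coefficient = 4
x_2 = 1.5500, f(x_2) = 7.302779, coefficient = 2
x_3 = 1.8250, f(x_3) = 11.320101, coefficient = 4
x_4 = 2.1000, f(x_4) = 17.148957, coefficient = 2
x_5 = 2.3750, f(x_5) = 25.533656, coefficient = 4
x_6 = 2.6500, f(x_6) = 37.508202, coefficient = 2
x_7 = 2.9250, f(x_7) = 54.505111, coefficient = 4
x_8 = 3.2000, f(x_8) = 78.504097, coefficient = 2
x_9 = 3.4750, f(x_9) = 112.234954, coefficient = 4
x_10 = 3.7500, f(x_10) = 159.454058, coefficient = 1

I ≈ (0.275000/3) × 1275.727076 = 116.941649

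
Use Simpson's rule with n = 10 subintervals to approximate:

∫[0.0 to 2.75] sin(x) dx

f(x) = sin(x)
a = 0.0, b = 2.75, n = 10
h = (b - a)/n = 0.275000

Simpson's rule: (h/3)[f(x₀) + 4f(x₁) + 2f(x₂) + ... + f(xₙ)]

x_0 = 0.0000, f(x_0) = 0.000000, coefficient = 1
x_1 = 0.2750, f(x_1) = 0.271547, coefficient = 4
x_2 = 0.5500, f(x_2) = 0.522687, coefficient = 2
x_3 = 0.8250, f(x_3) = 0.734548, coefficient = 4
x_4 = 1.1000, f(x_4) = 0.891207, coefficient = 2
x_5 = 1.3750, f(x_5) = 0.980893, coefficient = 4
x_6 = 1.6500, f(x_6) = 0.996865, coefficient = 2
x_7 = 1.9250, f(x_7) = 0.937923, coefficient = 4
x_8 = 2.2000, f(x_8) = 0.808496, coefficient = 2
x_9 = 2.4750, f(x_9) = 0.618312, coefficient = 4
x_10 = 2.7500, f(x_10) = 0.381661, coefficient = 1

I ≈ (0.275000/3) × 20.993063 = 1.924364
Exact value: 1.924302
Error: 0.000062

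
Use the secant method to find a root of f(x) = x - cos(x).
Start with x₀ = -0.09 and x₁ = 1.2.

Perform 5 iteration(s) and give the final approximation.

f(x) = x - cos(x)
x₀ = -0.09, x₁ = 1.2

Secant formula: x_{n+1} = x_n - f(x_n)(x_n - x_{n-1})/(f(x_n) - f(x_{n-1}))

Iteration 1:
  f(-0.090000) = -1.085953
  f(1.200000) = 0.837642
  x_2 = 1.200000 - 0.837642×(1.200000 - (-0.090000))/(0.837642 - (-1.085953))
       = 0.638261
Iteration 2:
  f(1.200000) = 0.837642
  f(0.638261) = -0.164872
  x_3 = 0.638261 - (-0.164872)×(0.638261 - 1.200000)/(-0.164872 - 0.837642)
       = 0.730644
Iteration 3:
  f(0.638261) = -0.164872
  f(0.730644) = -0.014101
  x_4 = 0.730644 - (-0.014101)×(0.730644 - 0.638261)/(-0.014101 - (-0.164872))
       = 0.739284
Iteration 4:
  f(0.730644) = -0.014101
  f(0.739284) = 0.000333
  x_5 = 0.739284 - 0.000333×(0.739284 - 0.730644)/(0.000333 - (-0.014101))
       = 0.739085
Iteration 5:
  f(0.739284) = 0.000333
  f(0.739085) = -0.000001
  x_6 = 0.739085 - (-0.000001)×(0.739085 - 0.739284)/(-0.000001 - 0.000333)
       = 0.739085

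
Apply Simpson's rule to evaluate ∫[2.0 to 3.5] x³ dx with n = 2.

f(x) = x³
a = 2.0, b = 3.5, n = 2
h = (b - a)/n = 0.750000

Simpson's rule: (h/3)[f(x₀) + 4f(x₁) + 2f(x₂) + ... + f(xₙ)]

x_0 = 2.0000, f(x_0) = 8.000000, coefficient = 1
x_1 = 2.7500, f(x_1) = 20.796875, coefficient = 4
x_2 = 3.5000, f(x_2) = 42.875000, coefficient = 1

I ≈ (0.750000/3) × 134.062500 = 33.515625
Exact value: 33.515625
Error: 0.000000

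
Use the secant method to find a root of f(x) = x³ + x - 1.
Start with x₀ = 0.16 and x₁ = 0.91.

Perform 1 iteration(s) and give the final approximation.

f(x) = x³ + x - 1
x₀ = 0.16, x₁ = 0.91

Secant formula: x_{n+1} = x_n - f(x_n)(x_n - x_{n-1})/(f(x_n) - f(x_{n-1}))

Iteration 1:
  f(0.160000) = -0.835904
  f(0.910000) = 0.663571
  x_2 = 0.910000 - 0.663571×(0.910000 - 0.160000)/(0.663571 - (-0.835904))
       = 0.578098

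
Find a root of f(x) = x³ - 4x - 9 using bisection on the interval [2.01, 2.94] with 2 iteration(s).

f(x) = x³ - 4x - 9
Initial interval: [2.01, 2.94]

Iteration 1:
  c_1 = (2.010000 + 2.940000)/2 = 2.475000
  f(c_1) = f(2.475000) = -3.739078
  f(a) × f(c) ≥ 0, new interval: [2.475000, 2.940000]
Iteration 2:
  c_2 = (2.475000 + 2.940000)/2 = 2.707500
  f(c_2) = f(2.707500) = 0.017481
  f(a) × f(c) < 0, new interval: [2.475000, 2.707500]

After 2 iteration(s), the approximation is c_2 = 2.707500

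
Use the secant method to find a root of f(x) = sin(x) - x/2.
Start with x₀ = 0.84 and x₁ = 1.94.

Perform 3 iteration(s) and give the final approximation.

f(x) = sin(x) - x/2
x₀ = 0.84, x₁ = 1.94

Secant formula: x_{n+1} = x_n - f(x_n)(x_n - x_{n-1})/(f(x_n) - f(x_{n-1}))

Iteration 1:
  f(0.840000) = 0.324643
  f(1.940000) = -0.037385
  x_2 = 1.940000 - (-0.037385)×(1.940000 - 0.840000)/(-0.037385 - 0.324643)
       = 1.826408
Iteration 2:
  f(1.940000) = -0.037385
  f(1.826408) = 0.054305
  x_3 = 1.826408 - 0.054305×(1.826408 - 1.940000)/(0.054305 - (-0.037385))
       = 1.893685
Iteration 3:
  f(1.826408) = 0.054305
  f(1.893685) = 0.001480
  x_4 = 1.893685 - 0.001480×(1.893685 - 1.826408)/(0.001480 - 0.054305)
       = 1.895570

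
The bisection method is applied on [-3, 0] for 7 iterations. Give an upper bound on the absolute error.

Bisection error bound: |error| ≤ (b-a)/2^n
|error| ≤ (0 - (-3))/2^7 = 3/2^7
|error| ≤ 0.0234375000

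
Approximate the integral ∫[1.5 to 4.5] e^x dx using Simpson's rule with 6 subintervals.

f(x) = e^x
a = 1.5, b = 4.5, n = 6
h = (b - a)/n = 0.500000

Simpson's rule: (h/3)[f(x₀) + 4f(x₁) + 2f(x₂) + ... + f(xₙ)]

x_0 = 1.5000, f(x_0) = 4.481689, coefficient = 1
x_1 = 2.0000, f(x_1) = 7.389056, coefficient = 4
x_2 = 2.5000, f(x_2) = 12.182494, coefficient = 2
x_3 = 3.0000, f(x_3) = 20.085537, coefficient = 4
x_4 = 3.5000, f(x_4) = 33.115452, coefficient = 2
x_5 = 4.0000, f(x_5) = 54.598150, coefficient = 4
x_6 = 4.5000, f(x_6) = 90.017131, coefficient = 1

I ≈ (0.500000/3) × 513.385684 = 85.564281
Exact value: 85.535442
Error: 0.028839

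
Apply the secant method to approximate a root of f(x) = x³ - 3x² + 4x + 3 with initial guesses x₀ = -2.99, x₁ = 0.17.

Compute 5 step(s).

f(x) = x³ - 3x² + 4x + 3
x₀ = -2.99, x₁ = 0.17

Secant formula: x_{n+1} = x_n - f(x_n)(x_n - x_{n-1})/(f(x_n) - f(x_{n-1}))

Iteration 1:
  f(-2.990000) = -62.511199
  f(0.170000) = 3.598213
  x_2 = 0.170000 - 3.598213×(0.170000 - (-2.990000))/(3.598213 - (-62.511199))
       = -0.001993
Iteration 2:
  f(0.170000) = 3.598213
  f(-0.001993) = 2.992016
  x_3 = -0.001993 - 2.992016×(-0.001993 - 0.170000)/(2.992016 - 3.598213)
       = -0.850902
Iteration 3:
  f(-0.001993) = 2.992016
  f(-0.850902) = -3.191789
  x_4 = -0.850902 - (-3.191789)×(-0.850902 - (-0.001993))/(-3.191789 - 2.992016)
       = -0.412735
Iteration 4:
  f(-0.850902) = -3.191789
  f(-0.412735) = 0.767700
  x_5 = -0.412735 - 0.767700×(-0.412735 - (-0.850902))/(0.767700 - (-3.191789))
       = -0.497691
Iteration 5:
  f(-0.412735) = 0.767700
  f(-0.497691) = 0.142874
  x_6 = -0.497691 - 0.142874×(-0.497691 - (-0.412735))/(0.142874 - 0.767700)
       = -0.517117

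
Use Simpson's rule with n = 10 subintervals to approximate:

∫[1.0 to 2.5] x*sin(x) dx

f(x) = x*sin(x)
a = 1.0, b = 2.5, n = 10
h = (b - a)/n = 0.150000

Simpson's rule: (h/3)[f(x₀) + 4f(x₁) + 2f(x₂) + ... + f(xₙ)]

x_0 = 1.0000, f(x_0) = 0.841471, coefficient = 1
x_1 = 1.1500, f(x_1) = 1.049679, coefficient = 4
x_2 = 1.3000, f(x_2) = 1.252626, coefficient = 2
x_3 = 1.4500, f(x_3) = 1.439434, coefficient = 4
x_4 = 1.6000, f(x_4) = 1.599318, coefficient = 2
x_5 = 1.7500, f(x_5) = 1.721975, coefficient = 4
x_6 = 1.9000, f(x_6) = 1.797970, coefficient = 2
x_7 = 2.0500, f(x_7) = 1.819093, coefficient = 4
x_8 = 2.2000, f(x_8) = 1.778692, coefficient = 2
x_9 = 2.3500, f(x_9) = 1.671962, coefficient = 4
x_10 = 2.5000, f(x_10) = 1.496180, coefficient = 1

I ≈ (0.150000/3) × 46.003435 = 2.300172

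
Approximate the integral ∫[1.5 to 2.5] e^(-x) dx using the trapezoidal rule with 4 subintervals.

f(x) = e^(-x)
a = 1.5, b = 2.5, n = 4
h = (b - a)/n = 0.250000

Trapezoidal rule: (h/2)[f(x₀) + 2f(x₁) + 2f(x₂) + ... + f(xₙ)]

x_0 = 1.5000, f(x_0) = 0.223130, coefficient = 1
x_1 = 1.7500, f(x_1) = 0.173774, coefficient = 2
x_2 = 2.0000, f(x_2) = 0.135335, coefficient = 2
x_3 = 2.2500, f(x_3) = 0.105399, coefficient = 2
x_4 = 2.5000, f(x_4) = 0.082085, coefficient = 1

I ≈ (0.250000/2) × 1.134232 = 0.141779
Exact value: 0.141045
Error: 0.000734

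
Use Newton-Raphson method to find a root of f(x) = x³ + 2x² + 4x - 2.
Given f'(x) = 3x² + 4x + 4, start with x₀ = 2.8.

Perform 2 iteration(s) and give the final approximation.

f(x) = x³ + 2x² + 4x - 2
f'(x) = 3x² + 4x + 4
x₀ = 2.8

Newton-Raphson formula: x_{n+1} = x_n - f(x_n)/f'(x_n)

Iteration 1:
  f(2.800000) = 46.832000
  f'(2.800000) = 38.720000
  x_1 = 2.800000 - 46.832000/38.720000 = 1.590496
Iteration 2:
  f(1.590496) = 13.444779
  f'(1.590496) = 17.951015
  x_2 = 1.590496 - 13.444779/17.951015 = 0.841525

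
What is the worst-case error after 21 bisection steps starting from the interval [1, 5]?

Bisection error bound: |error| ≤ (b-a)/2^n
|error| ≤ (5 - 1)/2^21 = 4/2^21
|error| ≤ 0.0000019073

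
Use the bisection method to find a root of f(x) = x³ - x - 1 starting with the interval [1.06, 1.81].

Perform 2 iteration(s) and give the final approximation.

f(x) = x³ - x - 1
Initial interval: [1.06, 1.81]

Iteration 1:
  c_1 = (1.060000 + 1.810000)/2 = 1.435000
  f(c_1) = f(1.435000) = 0.519988
  f(a) × f(c) < 0, new interval: [1.060000, 1.435000]
Iteration 2:
  c_2 = (1.060000 + 1.435000)/2 = 1.247500
  f(c_2) = f(1.247500) = -0.306070
  f(a) × f(c) ≥ 0, new interval: [1.247500, 1.435000]

After 2 iteration(s), the approximation is c_2 = 1.247500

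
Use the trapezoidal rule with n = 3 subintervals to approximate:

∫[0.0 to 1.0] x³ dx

f(x) = x³
a = 0.0, b = 1.0, n = 3
h = (b - a)/n = 0.333333

Trapezoidal rule: (h/2)[f(x₀) + 2f(x₁) + 2f(x₂) + ... + f(xₙ)]

x_0 = 0.0000, f(x_0) = 0.000000, coefficient = 1
x_1 = 0.3333, f(x_1) = 0.037037, coefficient = 2
x_2 = 0.6667, f(x_2) = 0.296296, coefficient = 2
x_3 = 1.0000, f(x_3) = 1.000000, coefficient = 1

I ≈ (0.333333/2) × 1.666667 = 0.277778
Exact value: 0.250000
Error: 0.027778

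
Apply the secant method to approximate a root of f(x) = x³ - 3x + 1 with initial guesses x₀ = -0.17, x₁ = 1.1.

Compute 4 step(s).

f(x) = x³ - 3x + 1
x₀ = -0.17, x₁ = 1.1

Secant formula: x_{n+1} = x_n - f(x_n)(x_n - x_{n-1})/(f(x_n) - f(x_{n-1}))

Iteration 1:
  f(-0.170000) = 1.505087
  f(1.100000) = -0.969000
  x_2 = 1.100000 - (-0.969000)×(1.100000 - (-0.170000))/(-0.969000 - 1.505087)
       = 0.602592
Iteration 2:
  f(1.100000) = -0.969000
  f(0.602592) = -0.588965
  x_3 = 0.602592 - (-0.588965)×(0.602592 - 1.100000)/(-0.588965 - (-0.969000))
       = -0.168273
Iteration 3:
  f(0.602592) = -0.588965
  f(-0.168273) = 1.500054
  x_4 = -0.168273 - 1.500054×(-0.168273 - 0.602592)/(1.500054 - (-0.588965))
       = 0.385259
Iteration 4:
  f(-0.168273) = 1.500054
  f(0.385259) = -0.098596
  x_5 = 0.385259 - (-0.098596)×(0.385259 - (-0.168273))/(-0.098596 - 1.500054)
       = 0.351120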